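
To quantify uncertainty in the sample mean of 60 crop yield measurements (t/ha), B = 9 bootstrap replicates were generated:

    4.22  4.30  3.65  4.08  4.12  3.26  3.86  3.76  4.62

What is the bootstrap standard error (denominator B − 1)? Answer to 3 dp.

Bootstrap SE is the standard deviation of the 9 replicate means.
Mean of replicates: (4.22 + 4.30 + 3.65 + 4.08 + 4.12 + 3.26 + 3.86 + 3.76 + 4.62) / 9 = 35.8700 / 9 = 3.9856
Sum of squared deviations: (+0.2344)² + (+0.3144)² + (−0.3356)² + (+0.0944)² + (+0.1344)² + (−0.7256)² + (−0.1256)² + (−0.2256)² + (+0.6344)² = 1.2890
Variance = 1.2890 / 8 = 0.1611
SE* = √0.1611

SE* = 0.401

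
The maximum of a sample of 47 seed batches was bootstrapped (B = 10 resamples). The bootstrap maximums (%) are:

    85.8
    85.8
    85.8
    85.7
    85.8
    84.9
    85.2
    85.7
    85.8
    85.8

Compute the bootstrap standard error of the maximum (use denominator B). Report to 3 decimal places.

Bootstrap SE is the standard deviation of the 10 replicate maximums.
Mean of replicates: (85.8 + 85.8 + 85.8 + 85.7 + 85.8 + 84.9 + 85.2 + 85.7 + 85.8 + 85.8) / 10 = 856.3000 / 10 = 85.6300
Sum of squared deviations: (+0.1700)² + (+0.1700)² + (+0.1700)² + (+0.0700)² + (+0.1700)² + (−0.7300)² + (−0.4300)² + (+0.0700)² + (+0.1700)² + (+0.1700)² = 0.9010
Variance = 0.9010 / 10 = 0.0901
SE* = √0.0901

SE* = 0.300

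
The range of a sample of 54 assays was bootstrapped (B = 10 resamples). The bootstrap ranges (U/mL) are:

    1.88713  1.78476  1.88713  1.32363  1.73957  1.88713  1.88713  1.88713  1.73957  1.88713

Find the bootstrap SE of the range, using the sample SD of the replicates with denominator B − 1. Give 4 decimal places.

Bootstrap SE is the standard deviation of the 10 replicate ranges.
Mean of replicates: (1.88713 + 1.78476 + 1.88713 + 1.32363 + 1.73957 + 1.88713 + 1.88713 + 1.88713 + 1.73957 + 1.88713) / 10 = 17.910310 / 10 = 1.791031
Sum of squared deviations: (+0.096099)² + (−0.006271)² + (+0.096099)² + (−0.467401)² + (−0.051461)² + (+0.096099)² + (+0.096099)² + (+0.096099)² + (−0.051461)² + (+0.096099)² = 0.279210
Variance = 0.279210 / 9 = 0.031023
SE* = √0.031023

SE* = 0.1761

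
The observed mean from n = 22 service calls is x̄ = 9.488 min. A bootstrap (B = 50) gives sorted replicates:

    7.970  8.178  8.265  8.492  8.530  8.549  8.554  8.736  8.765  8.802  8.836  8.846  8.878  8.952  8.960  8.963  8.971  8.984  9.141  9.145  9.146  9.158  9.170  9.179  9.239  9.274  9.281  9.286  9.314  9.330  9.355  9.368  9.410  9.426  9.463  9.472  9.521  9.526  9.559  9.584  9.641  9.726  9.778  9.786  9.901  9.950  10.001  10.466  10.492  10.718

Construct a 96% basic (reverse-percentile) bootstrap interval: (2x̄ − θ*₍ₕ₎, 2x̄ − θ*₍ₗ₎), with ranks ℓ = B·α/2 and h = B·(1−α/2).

(8.484, 11.006)

Percentile endpoints at ranks 1 and 49: θ*₍1₎ = 7.970, θ*₍49₎ = 10.492.
Basic interval reflects these around x̄:
  lower = 2 × 9.488 − 10.492 = 8.484
  upper = 2 × 9.488 − 7.970 = 11.006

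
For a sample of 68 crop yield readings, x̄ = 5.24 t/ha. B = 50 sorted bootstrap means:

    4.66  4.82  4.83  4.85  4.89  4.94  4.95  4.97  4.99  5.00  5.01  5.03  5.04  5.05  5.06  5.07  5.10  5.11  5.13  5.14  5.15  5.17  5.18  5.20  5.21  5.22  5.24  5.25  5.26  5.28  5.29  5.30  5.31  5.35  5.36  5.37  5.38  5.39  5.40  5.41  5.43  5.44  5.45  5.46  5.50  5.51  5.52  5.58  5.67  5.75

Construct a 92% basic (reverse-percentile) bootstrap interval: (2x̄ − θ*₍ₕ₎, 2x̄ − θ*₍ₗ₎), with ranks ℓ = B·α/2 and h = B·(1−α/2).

(4.90, 5.66)

Percentile endpoints at ranks 2 and 48: θ*₍2₎ = 4.82, θ*₍48₎ = 5.58.
Basic interval reflects these around x̄:
  lower = 2 × 5.24 − 5.58 = 4.90
  upper = 2 × 5.24 − 4.82 = 5.66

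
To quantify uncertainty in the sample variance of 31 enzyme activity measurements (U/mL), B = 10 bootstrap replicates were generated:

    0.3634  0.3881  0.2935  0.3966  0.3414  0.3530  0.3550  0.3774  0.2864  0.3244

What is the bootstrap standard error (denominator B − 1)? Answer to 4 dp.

SE* = 0.0373

Bootstrap SE is the standard deviation of the 10 replicate variances.
Mean of replicates: (0.3634 + 0.3881 + 0.2935 + 0.3966 + 0.3414 + 0.3530 + 0.3550 + 0.3774 + 0.2864 + 0.3244) / 10 = 3.47920 / 10 = 0.34792
Sum of squared deviations: (+0.01548)² + (+0.04018)² + (−0.05442)² + (+0.04868)² + (−0.00652)² + (+0.00508)² + (+0.00708)² + (+0.02948)² + (−0.06152)² + (−0.02352)² = 0.01251
Variance = 0.01251 / 9 = 0.00139
SE* = √0.00139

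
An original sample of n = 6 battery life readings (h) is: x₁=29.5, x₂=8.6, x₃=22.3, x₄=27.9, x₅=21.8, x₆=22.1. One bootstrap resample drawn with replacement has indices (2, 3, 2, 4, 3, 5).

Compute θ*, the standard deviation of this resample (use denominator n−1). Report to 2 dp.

Resample values: 8.6, 22.3, 8.6, 27.9, 22.3, 21.8.
Mean = 18.5833; sum of squared deviations = 324.1083
s² = 324.1083 / 5 = 64.8217
s = √64.8217 = 8.05

θ* = 8.05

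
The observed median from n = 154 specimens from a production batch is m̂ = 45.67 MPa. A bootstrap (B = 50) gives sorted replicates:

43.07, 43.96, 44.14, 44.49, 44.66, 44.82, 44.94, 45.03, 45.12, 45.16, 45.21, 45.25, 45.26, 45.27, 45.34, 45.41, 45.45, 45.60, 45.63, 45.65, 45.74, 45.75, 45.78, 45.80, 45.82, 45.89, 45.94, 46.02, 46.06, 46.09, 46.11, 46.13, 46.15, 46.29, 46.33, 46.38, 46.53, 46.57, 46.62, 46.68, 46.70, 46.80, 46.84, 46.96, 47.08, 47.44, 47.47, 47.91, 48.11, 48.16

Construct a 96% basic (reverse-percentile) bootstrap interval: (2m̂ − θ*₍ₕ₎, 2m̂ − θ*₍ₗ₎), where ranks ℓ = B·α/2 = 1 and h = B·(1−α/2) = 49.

(43.23, 48.27)

Percentile endpoints at ranks 1 and 49: θ*₍1₎ = 43.07, θ*₍49₎ = 48.11.
Basic interval reflects these around m̂:
  lower = 2 × 45.67 − 48.11 = 43.23
  upper = 2 × 45.67 − 43.07 = 48.27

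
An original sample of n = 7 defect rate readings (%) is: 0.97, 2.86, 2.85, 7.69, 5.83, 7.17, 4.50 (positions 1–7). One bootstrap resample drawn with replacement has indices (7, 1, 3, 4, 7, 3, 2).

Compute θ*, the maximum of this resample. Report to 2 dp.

θ* = 7.69

Resample values: 4.50, 0.97, 2.85, 7.69, 4.50, 2.85, 2.86.
Maximum = 7.69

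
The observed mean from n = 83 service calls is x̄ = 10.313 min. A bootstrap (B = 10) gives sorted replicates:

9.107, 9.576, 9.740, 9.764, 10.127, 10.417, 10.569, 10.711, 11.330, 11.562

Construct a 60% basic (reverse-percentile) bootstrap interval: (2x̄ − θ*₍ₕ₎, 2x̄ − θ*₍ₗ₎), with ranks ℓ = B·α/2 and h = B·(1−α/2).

(9.915, 11.050)

Percentile endpoints at ranks 2 and 8: θ*₍2₎ = 9.576, θ*₍8₎ = 10.711.
Basic interval reflects these around x̄:
  lower = 2 × 10.313 − 10.711 = 9.915
  upper = 2 × 10.313 − 9.576 = 11.050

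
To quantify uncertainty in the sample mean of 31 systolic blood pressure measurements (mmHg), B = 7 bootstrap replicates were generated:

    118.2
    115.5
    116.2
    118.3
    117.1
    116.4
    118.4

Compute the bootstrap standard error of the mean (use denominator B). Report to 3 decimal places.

Bootstrap SE is the standard deviation of the 7 replicate means.
Mean of replicates: (118.2 + 115.5 + 116.2 + 118.3 + 117.1 + 116.4 + 118.4) / 7 = 820.1000 / 7 = 117.1571
Sum of squared deviations: (+1.0429)² + (−1.6571)² + (−0.9571)² + (+1.1429)² + (−0.0571)² + (−0.7571)² + (+1.2429)² = 8.1771
Variance = 8.1771 / 7 = 1.1682
SE* = √1.1682

SE* = 1.081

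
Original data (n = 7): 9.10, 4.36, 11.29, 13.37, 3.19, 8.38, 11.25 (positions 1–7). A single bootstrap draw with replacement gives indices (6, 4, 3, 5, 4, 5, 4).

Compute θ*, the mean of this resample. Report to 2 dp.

Resample values: 8.38, 13.37, 11.29, 3.19, 13.37, 3.19, 13.37.
Mean = (8.38 + 13.37 + 11.29 + 3.19 + 13.37 + 3.19 + 13.37) / 7 = 66.160 / 7 = 9.45

θ* = 9.45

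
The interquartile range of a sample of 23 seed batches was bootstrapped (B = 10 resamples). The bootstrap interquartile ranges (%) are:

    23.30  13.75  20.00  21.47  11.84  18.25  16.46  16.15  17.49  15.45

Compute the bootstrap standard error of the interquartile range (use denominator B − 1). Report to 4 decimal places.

Bootstrap SE is the standard deviation of the 10 replicate interquartile ranges.
Mean of replicates: (23.30 + 13.75 + 20.00 + 21.47 + 11.84 + 18.25 + 16.46 + 16.15 + 17.49 + 15.45) / 10 = 174.16000 / 10 = 17.41600
Sum of squared deviations: (+5.88400)² + (−3.66600)² + (+2.58400)² + (+4.05400)² + (−5.57600)² + (+0.83400)² + (−0.95600)² + (−1.26600)² + (+0.07400)² + (−1.96600)² = 109.34764
Variance = 109.34764 / 9 = 12.14974
SE* = √12.14974

SE* = 3.4856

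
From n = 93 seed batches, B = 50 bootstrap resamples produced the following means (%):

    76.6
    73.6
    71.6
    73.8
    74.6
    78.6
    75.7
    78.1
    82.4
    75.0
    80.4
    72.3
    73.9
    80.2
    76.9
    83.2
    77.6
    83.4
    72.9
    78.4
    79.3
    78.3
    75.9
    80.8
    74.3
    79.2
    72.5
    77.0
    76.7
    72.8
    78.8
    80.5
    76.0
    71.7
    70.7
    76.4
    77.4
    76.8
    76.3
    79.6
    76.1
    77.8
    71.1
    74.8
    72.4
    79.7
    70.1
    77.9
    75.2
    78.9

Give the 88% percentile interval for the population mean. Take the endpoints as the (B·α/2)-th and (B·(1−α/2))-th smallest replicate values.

Sorted replicates: 70.1, 70.7, 71.1, 71.6, 71.7, 72.3, 72.4, 72.5, 72.8, 72.9, 73.6, 73.8, 73.9, 74.3, 74.6, 74.8, 75.0, 75.2, 75.7, 75.9, 76.0, 76.1, 76.3, 76.4, 76.6, 76.7, 76.8, 76.9, 77.0, 77.4, 77.6, 77.8, 77.9, 78.1, 78.3, 78.4, 78.6, 78.8, 78.9, 79.2, 79.3, 79.6, 79.7, 80.2, 80.4, 80.5, 80.8, 82.4, 83.2, 83.4
α = 0.12; lower rank = 50 × 0.060 = 3; upper rank = 50 × 0.940 = 47.
The 3rd smallest replicate is 71.1; the 47th is 80.8.

(71.1, 80.8)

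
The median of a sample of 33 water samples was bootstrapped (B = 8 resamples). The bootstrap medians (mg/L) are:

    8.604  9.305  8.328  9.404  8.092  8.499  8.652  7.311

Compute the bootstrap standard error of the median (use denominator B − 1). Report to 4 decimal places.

Bootstrap SE is the standard deviation of the 8 replicate medians.
Mean of replicates: (8.604 + 9.305 + 8.328 + 9.404 + 8.092 + 8.499 + 8.652 + 7.311) / 8 = 68.19500 / 8 = 8.52437
Sum of squared deviations: (+0.07963)² + (+0.78063)² + (−0.19637)² + (+0.87963)² + (−0.43237)² + (−0.02537)² + (+0.12763)² + (−1.21337)² = 3.10418
Variance = 3.10418 / 7 = 0.44345
SE* = √0.44345

SE* = 0.6659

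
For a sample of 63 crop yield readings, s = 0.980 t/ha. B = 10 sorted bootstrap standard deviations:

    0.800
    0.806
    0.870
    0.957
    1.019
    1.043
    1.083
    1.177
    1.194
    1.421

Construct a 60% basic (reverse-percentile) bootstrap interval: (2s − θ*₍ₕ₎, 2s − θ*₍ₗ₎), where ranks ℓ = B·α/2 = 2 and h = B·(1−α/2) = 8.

(0.783, 1.154)

Percentile endpoints at ranks 2 and 8: θ*₍2₎ = 0.806, θ*₍8₎ = 1.177.
Basic interval reflects these around s:
  lower = 2 × 0.980 − 1.177 = 0.783
  upper = 2 × 0.980 − 0.806 = 1.154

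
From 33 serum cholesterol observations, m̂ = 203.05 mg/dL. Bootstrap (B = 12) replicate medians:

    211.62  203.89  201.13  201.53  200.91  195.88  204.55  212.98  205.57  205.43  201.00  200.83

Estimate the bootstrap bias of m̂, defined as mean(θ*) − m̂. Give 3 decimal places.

bias = +0.727

mean(θ*) = (211.62 + 203.89 + 201.13 + 201.53 + 200.91 + 195.88 + 204.55 + 212.98 + 205.57 + 205.43 + 201.00 + 200.83) / 12 = 203.7767
bias = 203.7767 − 203.05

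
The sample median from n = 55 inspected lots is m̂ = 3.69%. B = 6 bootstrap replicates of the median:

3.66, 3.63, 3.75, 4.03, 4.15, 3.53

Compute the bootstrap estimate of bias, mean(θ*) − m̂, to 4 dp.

mean(θ*) = (3.66 + 3.63 + 3.75 + 4.03 + 4.15 + 3.53) / 6 = 3.79167
bias = 3.79167 − 3.69

bias = +0.1017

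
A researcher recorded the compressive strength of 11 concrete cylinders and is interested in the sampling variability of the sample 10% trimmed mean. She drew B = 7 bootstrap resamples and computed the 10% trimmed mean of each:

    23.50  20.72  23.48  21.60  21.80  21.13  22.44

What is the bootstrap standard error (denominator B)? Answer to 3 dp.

Bootstrap SE is the standard deviation of the 7 replicate 10% trimmed means.
Mean of replicates: (23.50 + 20.72 + 23.48 + 21.60 + 21.80 + 21.13 + 22.44) / 7 = 154.6700 / 7 = 22.0957
Sum of squared deviations: (+1.4043)² + (−1.3757)² + (+1.3843)² + (−0.4957)² + (−0.2957)² + (−0.9657)² + (+0.3443)² = 7.1652
Variance = 7.1652 / 7 = 1.0236
SE* = √1.0236

SE* = 1.012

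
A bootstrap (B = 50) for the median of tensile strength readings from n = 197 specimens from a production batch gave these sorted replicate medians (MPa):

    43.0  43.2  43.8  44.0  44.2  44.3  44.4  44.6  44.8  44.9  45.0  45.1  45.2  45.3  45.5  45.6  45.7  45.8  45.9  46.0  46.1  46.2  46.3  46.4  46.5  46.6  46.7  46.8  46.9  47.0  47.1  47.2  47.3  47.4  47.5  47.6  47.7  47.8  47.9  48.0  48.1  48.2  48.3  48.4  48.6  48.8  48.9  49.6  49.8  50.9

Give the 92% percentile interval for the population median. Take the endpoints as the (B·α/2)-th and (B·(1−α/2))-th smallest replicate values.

α = 0.08; lower rank = 50 × 0.040 = 2; upper rank = 50 × 0.960 = 48.
The 2nd smallest replicate is 43.2; the 48th is 49.6.

(43.2, 49.6)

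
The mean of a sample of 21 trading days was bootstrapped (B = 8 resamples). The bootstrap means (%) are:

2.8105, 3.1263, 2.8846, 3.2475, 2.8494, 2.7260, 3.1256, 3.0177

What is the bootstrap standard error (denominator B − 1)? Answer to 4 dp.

SE* = 0.1831

Bootstrap SE is the standard deviation of the 8 replicate means.
Mean of replicates: (2.8105 + 3.1263 + 2.8846 + 3.2475 + 2.8494 + 2.7260 + 3.1256 + 3.0177) / 8 = 23.78760 / 8 = 2.97345
Sum of squared deviations: (−0.16295)² + (+0.15285)² + (−0.08885)² + (+0.27405)² + (−0.12405)² + (−0.24745)² + (+0.15215)² + (+0.04425)² = 0.23464
Variance = 0.23464 / 7 = 0.03352
SE* = √0.03352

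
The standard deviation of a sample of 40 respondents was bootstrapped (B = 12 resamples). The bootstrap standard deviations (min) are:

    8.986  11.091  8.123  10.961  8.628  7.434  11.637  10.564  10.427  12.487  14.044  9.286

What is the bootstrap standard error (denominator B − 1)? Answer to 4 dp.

Bootstrap SE is the standard deviation of the 12 replicate standard deviations.
Mean of replicates: (8.986 + 11.091 + 8.123 + 10.961 + 8.628 + 7.434 + 11.637 + 10.564 + 10.427 + 12.487 + 14.044 + 9.286) / 12 = 123.66800 / 12 = 10.30567
Sum of squared deviations: (−1.31967)² + (+0.78533)² + (−2.18267)² + (+0.65533)² + (−1.67767)² + (−2.87167)² + (+1.33133)² + (+0.25833)² + (+0.12133)² + (+2.18133)² + (+3.73833)² + (−1.01967)² = 40.23978
Variance = 40.23978 / 11 = 3.65816
SE* = √3.65816

SE* = 1.9126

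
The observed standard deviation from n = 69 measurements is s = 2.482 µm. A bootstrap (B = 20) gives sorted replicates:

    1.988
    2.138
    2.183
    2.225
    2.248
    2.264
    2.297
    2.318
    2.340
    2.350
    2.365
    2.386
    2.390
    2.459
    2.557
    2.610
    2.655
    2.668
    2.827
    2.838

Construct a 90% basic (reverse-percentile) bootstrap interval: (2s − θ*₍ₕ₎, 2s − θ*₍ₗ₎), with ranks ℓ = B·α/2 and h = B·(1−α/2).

(2.137, 2.976)

Percentile endpoints at ranks 1 and 19: θ*₍1₎ = 1.988, θ*₍19₎ = 2.827.
Basic interval reflects these around s:
  lower = 2 × 2.482 − 2.827 = 2.137
  upper = 2 × 2.482 − 1.988 = 2.976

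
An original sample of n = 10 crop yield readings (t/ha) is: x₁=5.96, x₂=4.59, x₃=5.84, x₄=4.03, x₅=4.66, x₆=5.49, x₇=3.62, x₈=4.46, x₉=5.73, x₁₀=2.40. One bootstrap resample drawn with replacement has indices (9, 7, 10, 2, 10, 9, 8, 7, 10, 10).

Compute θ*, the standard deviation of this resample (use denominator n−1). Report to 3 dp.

Resample values: 5.73, 3.62, 2.40, 4.59, 2.40, 5.73, 4.46, 3.62, 2.40, 2.40.
Mean = 3.7350; sum of squared deviations = 16.3721
s² = 16.3721 / 9 = 1.8191
s = √1.8191 = 1.349

θ* = 1.349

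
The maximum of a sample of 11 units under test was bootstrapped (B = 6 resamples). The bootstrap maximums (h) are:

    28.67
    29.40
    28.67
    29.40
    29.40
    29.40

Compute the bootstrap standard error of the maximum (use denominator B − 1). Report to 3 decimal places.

SE* = 0.377

Bootstrap SE is the standard deviation of the 6 replicate maximums.
Mean of replicates: (28.67 + 29.40 + 28.67 + 29.40 + 29.40 + 29.40) / 6 = 174.9400 / 6 = 29.1567
Sum of squared deviations: (−0.4867)² + (+0.2433)² + (−0.4867)² + (+0.2433)² + (+0.2433)² + (+0.2433)² = 0.7105
Variance = 0.7105 / 5 = 0.1421
SE* = √0.1421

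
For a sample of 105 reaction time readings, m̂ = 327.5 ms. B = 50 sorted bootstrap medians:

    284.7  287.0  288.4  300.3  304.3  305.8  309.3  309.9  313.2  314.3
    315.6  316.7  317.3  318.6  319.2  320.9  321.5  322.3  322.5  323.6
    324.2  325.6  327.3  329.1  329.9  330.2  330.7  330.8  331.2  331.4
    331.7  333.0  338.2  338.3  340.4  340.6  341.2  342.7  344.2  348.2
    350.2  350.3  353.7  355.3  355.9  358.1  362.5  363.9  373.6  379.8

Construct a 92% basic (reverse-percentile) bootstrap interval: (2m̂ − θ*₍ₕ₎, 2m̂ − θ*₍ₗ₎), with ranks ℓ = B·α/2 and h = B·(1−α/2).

(291.1, 368.0)

Percentile endpoints at ranks 2 and 48: θ*₍2₎ = 287.0, θ*₍48₎ = 363.9.
Basic interval reflects these around m̂:
  lower = 2 × 327.5 − 363.9 = 291.1
  upper = 2 × 327.5 − 287.0 = 368.0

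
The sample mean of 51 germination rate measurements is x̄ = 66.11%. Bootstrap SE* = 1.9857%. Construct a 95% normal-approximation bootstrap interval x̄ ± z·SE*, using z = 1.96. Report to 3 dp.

Margin = 1.96 × 1.9857 = 3.8920
Interval: 66.11 ± 3.8920

(62.218, 70.002)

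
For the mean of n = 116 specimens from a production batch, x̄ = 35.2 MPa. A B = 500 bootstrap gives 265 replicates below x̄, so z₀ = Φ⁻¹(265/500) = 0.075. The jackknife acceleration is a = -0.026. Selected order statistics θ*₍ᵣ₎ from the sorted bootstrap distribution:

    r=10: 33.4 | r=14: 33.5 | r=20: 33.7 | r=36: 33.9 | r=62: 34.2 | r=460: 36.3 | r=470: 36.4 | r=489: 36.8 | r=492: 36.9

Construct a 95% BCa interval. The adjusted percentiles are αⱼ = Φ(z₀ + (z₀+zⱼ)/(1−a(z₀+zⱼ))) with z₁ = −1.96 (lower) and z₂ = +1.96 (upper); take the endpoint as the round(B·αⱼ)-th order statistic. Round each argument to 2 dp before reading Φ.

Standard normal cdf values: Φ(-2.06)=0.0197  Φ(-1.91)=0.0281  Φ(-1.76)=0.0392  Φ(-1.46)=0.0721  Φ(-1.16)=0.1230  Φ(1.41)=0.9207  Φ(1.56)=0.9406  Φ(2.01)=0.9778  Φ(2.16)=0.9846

Lower: z₀ + z₁ = 0.075 + (-1.960) = -1.885; 1 − a(z₀+z₁) = 1 − (-0.026)(-1.885) = 0.9510; argument = 0.075 + (-1.885)/0.9510 = -1.9071 → -1.91.
α₁ = Φ(-1.91) = 0.0281; rank = round(500 × 0.0281) = 14; θ*₍14₎ = 33.5.
Upper: z₀ + z₂ = 2.035; 1 − a(z₀+z₂) = 1.0529; argument = 2.0077 → 2.01; α₂ = 0.9778; rank = 489; θ*₍489₎ = 36.8.

(33.5, 36.8)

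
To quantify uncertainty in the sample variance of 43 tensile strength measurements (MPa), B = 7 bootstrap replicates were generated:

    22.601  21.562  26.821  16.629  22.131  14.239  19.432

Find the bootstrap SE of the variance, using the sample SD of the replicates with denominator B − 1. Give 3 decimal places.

SE* = 4.153

Bootstrap SE is the standard deviation of the 7 replicate variances.
Mean of replicates: (22.601 + 21.562 + 26.821 + 16.629 + 22.131 + 14.239 + 19.432) / 7 = 143.4150 / 7 = 20.4879
Sum of squared deviations: (+2.1131)² + (+1.0741)² + (+6.3331)² + (−3.8589)² + (+1.6431)² + (−6.2489)² + (−1.0559)² = 103.4816
Variance = 103.4816 / 6 = 17.2469
SE* = √17.2469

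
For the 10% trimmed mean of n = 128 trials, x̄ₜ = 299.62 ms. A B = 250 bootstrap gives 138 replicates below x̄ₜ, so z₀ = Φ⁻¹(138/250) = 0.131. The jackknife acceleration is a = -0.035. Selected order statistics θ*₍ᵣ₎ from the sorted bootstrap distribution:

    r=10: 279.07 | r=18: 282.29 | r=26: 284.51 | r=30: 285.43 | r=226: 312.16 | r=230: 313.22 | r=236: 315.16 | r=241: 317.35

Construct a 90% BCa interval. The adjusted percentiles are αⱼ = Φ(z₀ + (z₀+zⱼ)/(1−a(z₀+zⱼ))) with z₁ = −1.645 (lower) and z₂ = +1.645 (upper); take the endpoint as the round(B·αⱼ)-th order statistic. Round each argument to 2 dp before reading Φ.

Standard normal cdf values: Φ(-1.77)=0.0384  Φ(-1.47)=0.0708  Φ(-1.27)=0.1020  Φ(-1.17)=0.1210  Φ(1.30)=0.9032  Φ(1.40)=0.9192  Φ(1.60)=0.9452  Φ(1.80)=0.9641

Lower: z₀ + z₁ = 0.131 + (-1.645) = -1.514; 1 − a(z₀+z₁) = 1 − (-0.035)(-1.514) = 0.9470; argument = 0.131 + (-1.514)/0.9470 = -1.4677 → -1.47.
α₁ = Φ(-1.47) = 0.0708; rank = round(250 × 0.0708) = 18; θ*₍18₎ = 282.29.
Upper: z₀ + z₂ = 1.776; 1 − a(z₀+z₂) = 1.0622; argument = 1.8031 → 1.80; α₂ = 0.9641; rank = 241; θ*₍241₎ = 317.35.

(282.29, 317.35)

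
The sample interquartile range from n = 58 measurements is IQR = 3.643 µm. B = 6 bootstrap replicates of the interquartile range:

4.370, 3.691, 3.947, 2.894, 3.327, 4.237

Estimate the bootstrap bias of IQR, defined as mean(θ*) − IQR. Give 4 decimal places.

bias = +0.1013

mean(θ*) = (4.370 + 3.691 + 3.947 + 2.894 + 3.327 + 4.237) / 6 = 3.74433
bias = 3.74433 − 3.643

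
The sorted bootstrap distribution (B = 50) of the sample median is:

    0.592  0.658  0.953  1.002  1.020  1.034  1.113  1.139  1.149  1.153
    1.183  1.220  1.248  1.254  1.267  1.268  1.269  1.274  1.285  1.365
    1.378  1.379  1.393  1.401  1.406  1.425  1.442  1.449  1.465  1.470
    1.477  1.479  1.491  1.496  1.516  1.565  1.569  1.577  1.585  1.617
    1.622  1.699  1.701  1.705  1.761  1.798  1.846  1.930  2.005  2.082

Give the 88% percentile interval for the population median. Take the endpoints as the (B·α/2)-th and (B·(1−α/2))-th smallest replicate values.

(0.953, 1.846)

α = 0.12; lower rank = 50 × 0.060 = 3; upper rank = 50 × 0.940 = 47.
The 3rd smallest replicate is 0.953; the 47th is 1.846.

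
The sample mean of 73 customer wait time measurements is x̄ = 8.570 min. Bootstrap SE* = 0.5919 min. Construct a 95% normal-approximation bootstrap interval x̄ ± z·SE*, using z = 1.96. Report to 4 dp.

Margin = 1.96 × 0.5919 = 1.16012
Interval: 8.570 ± 1.16012

(7.4099, 9.7301)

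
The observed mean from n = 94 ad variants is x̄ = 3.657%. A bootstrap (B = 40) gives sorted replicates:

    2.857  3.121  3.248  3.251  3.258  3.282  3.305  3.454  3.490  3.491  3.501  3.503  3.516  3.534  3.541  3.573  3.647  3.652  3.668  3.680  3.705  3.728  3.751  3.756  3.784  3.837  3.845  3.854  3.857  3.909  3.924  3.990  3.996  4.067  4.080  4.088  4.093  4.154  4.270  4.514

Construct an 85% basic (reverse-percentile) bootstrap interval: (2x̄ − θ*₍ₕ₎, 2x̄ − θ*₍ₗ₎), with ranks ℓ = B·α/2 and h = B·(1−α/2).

Percentile endpoints at ranks 3 and 37: θ*₍3₎ = 3.248, θ*₍37₎ = 4.093.
Basic interval reflects these around x̄:
  lower = 2 × 3.657 − 4.093 = 3.221
  upper = 2 × 3.657 − 3.248 = 4.066

(3.221, 4.066)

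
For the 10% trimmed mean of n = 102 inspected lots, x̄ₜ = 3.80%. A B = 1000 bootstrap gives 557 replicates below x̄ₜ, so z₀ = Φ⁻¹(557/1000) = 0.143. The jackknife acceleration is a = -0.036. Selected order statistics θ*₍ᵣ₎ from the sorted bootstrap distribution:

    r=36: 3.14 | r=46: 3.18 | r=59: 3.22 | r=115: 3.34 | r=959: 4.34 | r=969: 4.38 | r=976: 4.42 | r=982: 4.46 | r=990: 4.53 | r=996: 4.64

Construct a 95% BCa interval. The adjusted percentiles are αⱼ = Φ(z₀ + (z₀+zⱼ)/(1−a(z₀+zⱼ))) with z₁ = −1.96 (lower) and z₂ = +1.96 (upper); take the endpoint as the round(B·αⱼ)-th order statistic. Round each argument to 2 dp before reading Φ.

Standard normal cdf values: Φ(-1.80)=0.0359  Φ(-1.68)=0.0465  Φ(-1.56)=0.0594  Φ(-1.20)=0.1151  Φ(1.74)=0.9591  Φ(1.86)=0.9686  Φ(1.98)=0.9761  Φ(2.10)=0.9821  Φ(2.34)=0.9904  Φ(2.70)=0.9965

(3.14, 4.46)

Lower: z₀ + z₁ = 0.143 + (-1.960) = -1.817; 1 − a(z₀+z₁) = 1 − (-0.036)(-1.817) = 0.9346; argument = 0.143 + (-1.817)/0.9346 = -1.8012 → -1.80.
α₁ = Φ(-1.80) = 0.0359; rank = round(1000 × 0.0359) = 36; θ*₍36₎ = 3.14.
Upper: z₀ + z₂ = 2.103; 1 − a(z₀+z₂) = 1.0757; argument = 2.0980 → 2.10; α₂ = 0.9821; rank = 982; θ*₍982₎ = 4.46.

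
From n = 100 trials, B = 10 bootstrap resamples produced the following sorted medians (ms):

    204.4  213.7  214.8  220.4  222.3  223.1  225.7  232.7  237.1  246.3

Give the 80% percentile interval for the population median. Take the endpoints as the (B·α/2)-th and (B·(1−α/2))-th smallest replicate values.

α = 0.20; lower rank = 10 × 0.100 = 1; upper rank = 10 × 0.900 = 9.
The 1st smallest replicate is 204.4; the 9th is 237.1.

(204.4, 237.1)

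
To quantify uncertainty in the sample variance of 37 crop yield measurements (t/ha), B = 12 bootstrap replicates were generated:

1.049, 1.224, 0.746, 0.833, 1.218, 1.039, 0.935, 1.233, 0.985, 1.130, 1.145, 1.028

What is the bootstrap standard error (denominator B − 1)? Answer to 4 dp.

SE* = 0.1552

Bootstrap SE is the standard deviation of the 12 replicate variances.
Mean of replicates: (1.049 + 1.224 + 0.746 + 0.833 + 1.218 + 1.039 + 0.935 + 1.233 + 0.985 + 1.130 + 1.145 + 1.028) / 12 = 12.56500 / 12 = 1.04708
Sum of squared deviations: (+0.00192)² + (+0.17692)² + (−0.30108)² + (−0.21408)² + (+0.17092)² + (−0.00808)² + (−0.11208)² + (+0.18592)² + (−0.06208)² + (+0.08292)² + (+0.09792)² + (−0.01908)² = 0.26487
Variance = 0.26487 / 11 = 0.02408
SE* = √0.02408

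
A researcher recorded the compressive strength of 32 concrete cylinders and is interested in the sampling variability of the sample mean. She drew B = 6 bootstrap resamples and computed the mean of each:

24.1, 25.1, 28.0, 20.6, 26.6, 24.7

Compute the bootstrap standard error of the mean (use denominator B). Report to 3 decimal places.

Bootstrap SE is the standard deviation of the 6 replicate means.
Mean of replicates: (24.1 + 25.1 + 28.0 + 20.6 + 26.6 + 24.7) / 6 = 149.1000 / 6 = 24.8500
Sum of squared deviations: (−0.7500)² + (+0.2500)² + (+3.1500)² + (−4.2500)² + (+1.7500)² + (−0.1500)² = 31.6950
Variance = 31.6950 / 6 = 5.2825
SE* = √5.2825

SE* = 2.298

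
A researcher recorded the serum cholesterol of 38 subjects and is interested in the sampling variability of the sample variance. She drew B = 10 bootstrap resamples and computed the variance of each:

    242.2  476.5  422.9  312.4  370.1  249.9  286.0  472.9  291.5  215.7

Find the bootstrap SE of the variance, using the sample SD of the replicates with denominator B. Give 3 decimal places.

SE* = 91.037

Bootstrap SE is the standard deviation of the 10 replicate variances.
Mean of replicates: (242.2 + 476.5 + 422.9 + 312.4 + 370.1 + 249.9 + 286.0 + 472.9 + 291.5 + 215.7) / 10 = 3340.1000 / 10 = 334.0100
Sum of squared deviations: (−91.8100)² + (+142.4900)² + (+88.8900)² + (−21.6100)² + (+36.0900)² + (−84.1100)² + (−48.0100)² + (+138.8900)² + (−42.5100)² + (−118.3100)² = 82877.6290
Variance = 82877.6290 / 10 = 8287.7629
SE* = √8287.7629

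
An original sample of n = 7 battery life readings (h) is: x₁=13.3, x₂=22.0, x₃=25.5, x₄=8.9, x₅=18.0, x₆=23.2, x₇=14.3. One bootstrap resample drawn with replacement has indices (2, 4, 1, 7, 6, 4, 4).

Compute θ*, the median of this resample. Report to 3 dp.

Resample values: 22.0, 8.9, 13.3, 14.3, 23.2, 8.9, 8.9.
Sorted: 8.9, 8.9, 8.9, 13.3, 14.3, 22.0, 23.2
Median = middle value = 13.300

θ* = 13.300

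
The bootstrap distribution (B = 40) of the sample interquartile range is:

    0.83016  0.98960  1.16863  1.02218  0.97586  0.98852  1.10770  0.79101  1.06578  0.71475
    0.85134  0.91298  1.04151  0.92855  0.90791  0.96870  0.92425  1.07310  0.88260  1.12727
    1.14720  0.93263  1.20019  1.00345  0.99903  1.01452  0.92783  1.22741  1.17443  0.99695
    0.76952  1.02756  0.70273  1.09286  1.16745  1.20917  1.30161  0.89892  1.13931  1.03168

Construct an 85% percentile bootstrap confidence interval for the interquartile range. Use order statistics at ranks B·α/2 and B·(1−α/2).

Sorted replicates: 0.70273, 0.71475, 0.76952, 0.79101, 0.83016, 0.85134, 0.88260, 0.89892, 0.90791, 0.91298, 0.92425, 0.92783, 0.92855, 0.93263, 0.96870, 0.97586, 0.98852, 0.98960, 0.99695, 0.99903, 1.00345, 1.01452, 1.02218, 1.02756, 1.03168, 1.04151, 1.06578, 1.07310, 1.09286, 1.10770, 1.12727, 1.13931, 1.14720, 1.16745, 1.16863, 1.17443, 1.20019, 1.20917, 1.22741, 1.30161
α = 0.15; lower rank = 40 × 0.075 = 3; upper rank = 40 × 0.925 = 37.
The 3rd smallest replicate is 0.76952; the 37th is 1.20019.

(0.76952, 1.20019)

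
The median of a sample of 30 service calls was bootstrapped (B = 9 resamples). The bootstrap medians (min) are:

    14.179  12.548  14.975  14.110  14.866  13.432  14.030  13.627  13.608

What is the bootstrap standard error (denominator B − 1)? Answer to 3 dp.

SE* = 0.744

Bootstrap SE is the standard deviation of the 9 replicate medians.
Mean of replicates: (14.179 + 12.548 + 14.975 + 14.110 + 14.866 + 13.432 + 14.030 + 13.627 + 13.608) / 9 = 125.3750 / 9 = 13.9306
Sum of squared deviations: (+0.2484)² + (−1.3826)² + (+1.0444)² + (+0.1794)² + (+0.9354)² + (−0.4986)² + (+0.0994)² + (−0.3036)² + (−0.3226)² = 4.4259
Variance = 4.4259 / 8 = 0.5532
SE* = √0.5532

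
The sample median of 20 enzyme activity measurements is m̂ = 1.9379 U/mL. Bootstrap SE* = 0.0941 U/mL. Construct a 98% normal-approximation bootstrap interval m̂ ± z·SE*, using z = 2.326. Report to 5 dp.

Margin = 2.326 × 0.0941 = 0.218877
Interval: 1.9379 ± 0.218877

(1.71902, 2.15678)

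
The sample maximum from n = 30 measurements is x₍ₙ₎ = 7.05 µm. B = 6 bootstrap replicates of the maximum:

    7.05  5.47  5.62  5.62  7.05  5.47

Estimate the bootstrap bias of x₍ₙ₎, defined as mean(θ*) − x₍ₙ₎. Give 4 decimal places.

mean(θ*) = (7.05 + 5.47 + 5.62 + 5.62 + 7.05 + 5.47) / 6 = 6.04667
bias = 6.04667 − 7.05

bias = −1.0033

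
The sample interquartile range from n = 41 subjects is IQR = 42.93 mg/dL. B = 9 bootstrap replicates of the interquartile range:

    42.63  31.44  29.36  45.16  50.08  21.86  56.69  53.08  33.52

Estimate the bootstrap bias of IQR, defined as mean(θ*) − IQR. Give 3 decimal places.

mean(θ*) = (42.63 + 31.44 + 29.36 + 45.16 + 50.08 + 21.86 + 56.69 + 53.08 + 33.52) / 9 = 40.4244
bias = 40.4244 − 42.93

bias = −2.506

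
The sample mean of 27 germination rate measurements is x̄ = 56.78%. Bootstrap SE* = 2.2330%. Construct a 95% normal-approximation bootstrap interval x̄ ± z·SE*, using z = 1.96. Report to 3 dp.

(52.403, 61.157)

Margin = 1.96 × 2.2330 = 4.3767
Interval: 56.78 ± 4.3767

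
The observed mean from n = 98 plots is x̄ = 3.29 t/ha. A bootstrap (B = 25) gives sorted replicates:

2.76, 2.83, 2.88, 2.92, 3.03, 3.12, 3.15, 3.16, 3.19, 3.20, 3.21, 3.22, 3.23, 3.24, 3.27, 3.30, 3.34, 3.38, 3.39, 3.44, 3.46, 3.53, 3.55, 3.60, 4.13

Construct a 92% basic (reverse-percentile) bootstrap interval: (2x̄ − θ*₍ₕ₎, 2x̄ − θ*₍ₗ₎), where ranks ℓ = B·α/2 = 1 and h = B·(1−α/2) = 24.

Percentile endpoints at ranks 1 and 24: θ*₍1₎ = 2.76, θ*₍24₎ = 3.60.
Basic interval reflects these around x̄:
  lower = 2 × 3.29 − 3.60 = 2.98
  upper = 2 × 3.29 − 2.76 = 3.82

(2.98, 3.82)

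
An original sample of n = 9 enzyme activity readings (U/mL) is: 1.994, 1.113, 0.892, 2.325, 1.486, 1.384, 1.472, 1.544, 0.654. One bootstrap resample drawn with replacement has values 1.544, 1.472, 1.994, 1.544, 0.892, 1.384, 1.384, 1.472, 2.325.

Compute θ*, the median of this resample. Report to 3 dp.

θ* = 1.472

Sorted: 0.892, 1.384, 1.384, 1.472, 1.472, 1.544, 1.544, 1.994, 2.325
Median = middle value = 1.472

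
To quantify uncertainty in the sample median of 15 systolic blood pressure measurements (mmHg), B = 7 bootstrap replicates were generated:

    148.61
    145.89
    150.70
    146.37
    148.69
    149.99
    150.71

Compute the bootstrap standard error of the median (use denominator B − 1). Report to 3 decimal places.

Bootstrap SE is the standard deviation of the 7 replicate medians.
Mean of replicates: (148.61 + 145.89 + 150.70 + 146.37 + 148.69 + 149.99 + 150.71) / 7 = 1040.9600 / 7 = 148.7086
Sum of squared deviations: (−0.0986)² + (−2.8186)² + (+1.9914)² + (−2.3386)² + (−0.0186)² + (+1.2814)² + (+2.0014)² = 23.0369
Variance = 23.0369 / 6 = 3.8395
SE* = √3.8395

SE* = 1.959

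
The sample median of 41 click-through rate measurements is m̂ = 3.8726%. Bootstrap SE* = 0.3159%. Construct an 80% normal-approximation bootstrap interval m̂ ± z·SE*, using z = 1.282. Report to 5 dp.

(3.46762, 4.27758)

Margin = 1.282 × 0.3159 = 0.404984
Interval: 3.8726 ± 0.404984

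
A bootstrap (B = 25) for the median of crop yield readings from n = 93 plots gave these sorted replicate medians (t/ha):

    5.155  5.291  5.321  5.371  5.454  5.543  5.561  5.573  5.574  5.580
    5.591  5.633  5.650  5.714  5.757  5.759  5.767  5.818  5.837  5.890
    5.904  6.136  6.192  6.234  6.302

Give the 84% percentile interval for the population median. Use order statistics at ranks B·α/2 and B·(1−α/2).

(5.291, 6.192)

α = 0.16; lower rank = 25 × 0.080 = 2; upper rank = 25 × 0.920 = 23.
The 2nd smallest replicate is 5.291; the 23rd is 6.192.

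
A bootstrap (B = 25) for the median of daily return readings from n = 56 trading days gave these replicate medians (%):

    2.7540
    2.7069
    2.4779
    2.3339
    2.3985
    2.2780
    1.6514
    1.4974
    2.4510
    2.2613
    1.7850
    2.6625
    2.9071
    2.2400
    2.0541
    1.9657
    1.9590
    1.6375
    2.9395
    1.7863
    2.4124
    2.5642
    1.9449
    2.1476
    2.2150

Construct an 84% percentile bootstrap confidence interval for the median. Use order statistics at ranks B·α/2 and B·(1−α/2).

Sorted replicates: 1.4974, 1.6375, 1.6514, 1.7850, 1.7863, 1.9449, 1.9590, 1.9657, 2.0541, 2.1476, 2.2150, 2.2400, 2.2613, 2.2780, 2.3339, 2.3985, 2.4124, 2.4510, 2.4779, 2.5642, 2.6625, 2.7069, 2.7540, 2.9071, 2.9395
α = 0.16; lower rank = 25 × 0.080 = 2; upper rank = 25 × 0.920 = 23.
The 2nd smallest replicate is 1.6375; the 23rd is 2.7540.

(1.6375, 2.7540)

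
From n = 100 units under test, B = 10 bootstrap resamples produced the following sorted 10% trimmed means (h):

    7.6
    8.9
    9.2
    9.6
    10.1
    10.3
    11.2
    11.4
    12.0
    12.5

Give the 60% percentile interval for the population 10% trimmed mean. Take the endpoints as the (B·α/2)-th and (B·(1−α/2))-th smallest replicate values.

(8.9, 11.4)

α = 0.40; lower rank = 10 × 0.200 = 2; upper rank = 10 × 0.800 = 8.
The 2nd smallest replicate is 8.9; the 8th is 11.4.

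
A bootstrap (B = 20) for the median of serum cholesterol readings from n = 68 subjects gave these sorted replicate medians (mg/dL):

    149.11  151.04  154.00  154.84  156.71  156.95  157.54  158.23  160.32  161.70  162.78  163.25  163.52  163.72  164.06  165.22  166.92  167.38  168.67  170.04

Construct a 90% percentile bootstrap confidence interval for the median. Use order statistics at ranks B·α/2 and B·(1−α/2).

α = 0.10; lower rank = 20 × 0.050 = 1; upper rank = 20 × 0.950 = 19.
The 1st smallest replicate is 149.11; the 19th is 168.67.

(149.11, 168.67)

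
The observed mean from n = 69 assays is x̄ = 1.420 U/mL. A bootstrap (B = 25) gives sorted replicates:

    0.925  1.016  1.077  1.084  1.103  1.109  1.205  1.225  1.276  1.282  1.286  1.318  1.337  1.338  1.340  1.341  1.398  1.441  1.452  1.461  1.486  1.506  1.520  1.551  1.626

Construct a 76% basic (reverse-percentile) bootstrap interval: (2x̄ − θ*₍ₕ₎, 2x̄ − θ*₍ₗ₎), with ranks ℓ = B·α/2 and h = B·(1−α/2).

(1.334, 1.763)

Percentile endpoints at ranks 3 and 22: θ*₍3₎ = 1.077, θ*₍22₎ = 1.506.
Basic interval reflects these around x̄:
  lower = 2 × 1.420 − 1.506 = 1.334
  upper = 2 × 1.420 − 1.077 = 1.763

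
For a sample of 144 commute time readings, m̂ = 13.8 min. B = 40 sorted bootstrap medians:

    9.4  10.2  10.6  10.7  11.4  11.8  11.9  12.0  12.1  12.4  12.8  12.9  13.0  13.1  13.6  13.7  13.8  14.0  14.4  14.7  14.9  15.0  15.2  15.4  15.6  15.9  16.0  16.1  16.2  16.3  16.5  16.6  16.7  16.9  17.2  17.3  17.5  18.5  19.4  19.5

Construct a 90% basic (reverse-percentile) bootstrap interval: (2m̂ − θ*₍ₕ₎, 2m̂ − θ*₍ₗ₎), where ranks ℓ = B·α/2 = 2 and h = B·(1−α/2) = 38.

(9.1, 17.4)

Percentile endpoints at ranks 2 and 38: θ*₍2₎ = 10.2, θ*₍38₎ = 18.5.
Basic interval reflects these around m̂:
  lower = 2 × 13.8 − 18.5 = 9.1
  upper = 2 × 13.8 − 10.2 = 17.4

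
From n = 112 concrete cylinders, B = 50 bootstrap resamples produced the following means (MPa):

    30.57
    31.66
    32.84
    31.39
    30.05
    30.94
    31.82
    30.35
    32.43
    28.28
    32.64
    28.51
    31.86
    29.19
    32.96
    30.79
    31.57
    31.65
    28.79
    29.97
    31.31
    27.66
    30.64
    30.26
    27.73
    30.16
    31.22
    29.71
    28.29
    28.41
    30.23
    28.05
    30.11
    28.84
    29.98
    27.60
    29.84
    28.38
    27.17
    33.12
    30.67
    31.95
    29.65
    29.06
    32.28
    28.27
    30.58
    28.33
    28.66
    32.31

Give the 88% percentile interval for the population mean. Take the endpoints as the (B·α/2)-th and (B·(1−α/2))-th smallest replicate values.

(27.66, 32.64)

Sorted replicates: 27.17, 27.60, 27.66, 27.73, 28.05, 28.27, 28.28, 28.29, 28.33, 28.38, 28.41, 28.51, 28.66, 28.79, 28.84, 29.06, 29.19, 29.65, 29.71, 29.84, 29.97, 29.98, 30.05, 30.11, 30.16, 30.23, 30.26, 30.35, 30.57, 30.58, 30.64, 30.67, 30.79, 30.94, 31.22, 31.31, 31.39, 31.57, 31.65, 31.66, 31.82, 31.86, 31.95, 32.28, 32.31, 32.43, 32.64, 32.84, 32.96, 33.12
α = 0.12; lower rank = 50 × 0.060 = 3; upper rank = 50 × 0.940 = 47.
The 3rd smallest replicate is 27.66; the 47th is 32.64.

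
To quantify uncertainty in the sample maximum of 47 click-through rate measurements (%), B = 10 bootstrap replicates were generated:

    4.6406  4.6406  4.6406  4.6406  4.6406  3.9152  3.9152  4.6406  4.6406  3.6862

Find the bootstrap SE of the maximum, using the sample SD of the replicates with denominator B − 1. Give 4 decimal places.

Bootstrap SE is the standard deviation of the 10 replicate maximums.
Mean of replicates: (4.6406 + 4.6406 + 4.6406 + 4.6406 + 4.6406 + 3.9152 + 3.9152 + 4.6406 + 4.6406 + 3.6862) / 10 = 44.00080 / 10 = 4.40008
Sum of squared deviations: (+0.24052)² + (+0.24052)² + (+0.24052)² + (+0.24052)² + (+0.24052)² + (−0.48488)² + (−0.48488)² + (+0.24052)² + (+0.24052)² + (−0.71388)² = 1.38479
Variance = 1.38479 / 9 = 0.15387
SE* = √0.15387

SE* = 0.3923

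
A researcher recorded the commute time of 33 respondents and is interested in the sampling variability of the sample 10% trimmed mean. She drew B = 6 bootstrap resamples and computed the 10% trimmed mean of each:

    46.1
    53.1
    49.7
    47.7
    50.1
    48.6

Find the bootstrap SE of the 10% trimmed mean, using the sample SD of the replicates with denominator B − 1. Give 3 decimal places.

Bootstrap SE is the standard deviation of the 6 replicate 10% trimmed means.
Mean of replicates: (46.1 + 53.1 + 49.7 + 47.7 + 50.1 + 48.6) / 6 = 295.3000 / 6 = 49.2167
Sum of squared deviations: (−3.1167)² + (+3.8833)² + (+0.4833)² + (−1.5167)² + (+0.8833)² + (−0.6167)² = 28.4883
Variance = 28.4883 / 5 = 5.6977
SE* = √5.6977

SE* = 2.387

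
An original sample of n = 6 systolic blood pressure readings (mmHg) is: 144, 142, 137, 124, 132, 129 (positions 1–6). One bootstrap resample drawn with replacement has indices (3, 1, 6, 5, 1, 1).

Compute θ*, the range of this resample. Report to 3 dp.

Resample values: 137, 144, 129, 132, 144, 144.
Range = 144 − 129 = 15.000

θ* = 15.000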